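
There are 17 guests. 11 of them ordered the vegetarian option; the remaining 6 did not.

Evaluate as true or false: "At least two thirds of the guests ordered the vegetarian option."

False

'At least two thirds of the guests ordered the vegetarian option' holds iff |A ∩ B| / |A| ≥ 2/3.
|A| = 17, |A ∩ B| = 11, |A ∖ B| = 6.
|A ∩ B|/|A| = 11/17, so the statement is false.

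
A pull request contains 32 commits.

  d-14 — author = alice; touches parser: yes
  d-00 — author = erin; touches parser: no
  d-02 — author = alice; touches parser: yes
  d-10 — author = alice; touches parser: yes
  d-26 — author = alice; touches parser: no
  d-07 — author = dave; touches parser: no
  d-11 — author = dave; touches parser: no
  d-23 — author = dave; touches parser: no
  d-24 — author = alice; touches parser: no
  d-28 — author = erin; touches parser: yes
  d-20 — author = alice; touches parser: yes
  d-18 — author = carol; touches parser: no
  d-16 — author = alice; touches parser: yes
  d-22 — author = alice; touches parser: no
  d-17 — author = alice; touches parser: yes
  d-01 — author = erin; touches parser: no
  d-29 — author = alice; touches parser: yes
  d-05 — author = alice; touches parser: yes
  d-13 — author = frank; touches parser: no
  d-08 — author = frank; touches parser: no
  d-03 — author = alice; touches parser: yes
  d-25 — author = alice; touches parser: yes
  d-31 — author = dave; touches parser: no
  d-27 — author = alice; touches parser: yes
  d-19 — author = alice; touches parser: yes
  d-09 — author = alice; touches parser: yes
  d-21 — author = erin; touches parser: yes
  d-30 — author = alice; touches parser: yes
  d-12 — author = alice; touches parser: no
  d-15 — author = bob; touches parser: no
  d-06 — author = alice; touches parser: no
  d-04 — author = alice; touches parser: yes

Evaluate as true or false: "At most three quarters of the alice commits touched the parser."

True

The determiner here denotes the relation: |A ∩ B| / |A| ≤ 3/4.
|A| = 20, |A ∩ B| = 15, |A ∖ B| = 5.
|A ∩ B|/|A| = 15/20, so the statement is true.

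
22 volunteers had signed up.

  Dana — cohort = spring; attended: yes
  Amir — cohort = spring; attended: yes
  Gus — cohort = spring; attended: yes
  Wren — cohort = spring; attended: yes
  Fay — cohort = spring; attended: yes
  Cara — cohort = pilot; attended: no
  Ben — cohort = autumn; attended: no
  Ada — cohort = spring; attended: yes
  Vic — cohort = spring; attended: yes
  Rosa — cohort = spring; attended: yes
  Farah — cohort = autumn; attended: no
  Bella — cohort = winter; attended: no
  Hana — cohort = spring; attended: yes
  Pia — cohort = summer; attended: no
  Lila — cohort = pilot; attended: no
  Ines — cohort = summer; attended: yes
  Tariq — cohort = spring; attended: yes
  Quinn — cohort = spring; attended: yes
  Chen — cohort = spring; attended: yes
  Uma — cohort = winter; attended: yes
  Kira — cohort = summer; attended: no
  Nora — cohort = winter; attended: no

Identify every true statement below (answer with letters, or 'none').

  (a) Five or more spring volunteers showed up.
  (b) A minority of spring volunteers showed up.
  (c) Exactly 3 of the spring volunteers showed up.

|A| = 12, |A ∩ B| = 12, |A ∖ B| = 0.
(a) |A ∩ B| ≥ 5: holds.
(b) |A ∩ B| < |A ∖ B|: fails.
(c) |A ∩ B| = 3: fails.

(a)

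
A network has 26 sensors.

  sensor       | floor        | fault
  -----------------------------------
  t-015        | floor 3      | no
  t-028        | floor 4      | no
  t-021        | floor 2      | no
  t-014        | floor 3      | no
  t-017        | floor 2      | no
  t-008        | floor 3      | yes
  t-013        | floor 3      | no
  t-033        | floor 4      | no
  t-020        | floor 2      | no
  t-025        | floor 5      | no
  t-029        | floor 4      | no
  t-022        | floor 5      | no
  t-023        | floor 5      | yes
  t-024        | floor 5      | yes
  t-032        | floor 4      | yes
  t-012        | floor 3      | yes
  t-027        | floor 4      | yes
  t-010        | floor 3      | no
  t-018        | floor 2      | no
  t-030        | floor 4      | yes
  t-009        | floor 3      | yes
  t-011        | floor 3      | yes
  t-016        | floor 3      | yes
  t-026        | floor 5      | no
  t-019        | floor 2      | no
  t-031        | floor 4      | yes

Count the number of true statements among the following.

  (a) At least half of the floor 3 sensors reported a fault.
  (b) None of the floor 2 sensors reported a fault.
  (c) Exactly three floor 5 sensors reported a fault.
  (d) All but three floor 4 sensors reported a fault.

(a) floor 3: |A| = 9, |A ∩ B| = 5; needs |A ∩ B| ≥ |A ∖ B| — true.
(b) floor 2: |A| = 5, |A ∩ B| = 0; needs A ∩ B = ∅ (|A ∩ B| = 0) — true.
(c) floor 5: |A| = 5, |A ∩ B| = 2; needs |A ∩ B| = 3 — false.
(d) floor 4: |A| = 7, |A ∩ B| = 4; needs |A ∖ B| = 3 — true.

3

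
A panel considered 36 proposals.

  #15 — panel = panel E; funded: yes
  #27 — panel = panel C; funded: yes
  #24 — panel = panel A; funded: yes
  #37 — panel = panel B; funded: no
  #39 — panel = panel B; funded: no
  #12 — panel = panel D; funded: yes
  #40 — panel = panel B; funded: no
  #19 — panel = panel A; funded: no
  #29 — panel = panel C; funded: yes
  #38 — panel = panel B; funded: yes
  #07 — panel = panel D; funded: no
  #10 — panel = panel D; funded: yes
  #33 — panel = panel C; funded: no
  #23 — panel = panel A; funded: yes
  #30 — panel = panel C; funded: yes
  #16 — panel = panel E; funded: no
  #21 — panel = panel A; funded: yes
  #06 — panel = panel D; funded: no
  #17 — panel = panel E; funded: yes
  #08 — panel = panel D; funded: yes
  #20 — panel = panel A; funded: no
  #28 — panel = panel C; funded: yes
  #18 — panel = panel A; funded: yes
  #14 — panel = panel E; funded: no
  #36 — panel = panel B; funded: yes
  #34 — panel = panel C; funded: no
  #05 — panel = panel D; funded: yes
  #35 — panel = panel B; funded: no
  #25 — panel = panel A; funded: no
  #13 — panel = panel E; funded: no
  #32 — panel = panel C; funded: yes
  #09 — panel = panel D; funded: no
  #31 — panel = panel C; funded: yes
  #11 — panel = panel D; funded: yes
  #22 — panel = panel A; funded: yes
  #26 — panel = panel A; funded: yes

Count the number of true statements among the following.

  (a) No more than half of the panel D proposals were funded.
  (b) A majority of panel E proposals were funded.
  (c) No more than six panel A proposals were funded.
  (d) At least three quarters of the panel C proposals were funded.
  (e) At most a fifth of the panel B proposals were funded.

2

(a) panel D: |A| = 8, |A ∩ B| = 5; needs |A ∩ B| ≤ |A ∖ B| — false.
(b) panel E: |A| = 5, |A ∩ B| = 2; needs |A ∩ B| > |A ∖ B| — false.
(c) panel A: |A| = 9, |A ∩ B| = 6; needs |A ∩ B| ≤ 6 — true.
(d) panel C: |A| = 8, |A ∩ B| = 6; needs |A ∩ B| / |A| ≥ 3/4 — true.
(e) panel B: |A| = 6, |A ∩ B| = 2; needs |A ∩ B| / |A| ≤ 1/5 — false.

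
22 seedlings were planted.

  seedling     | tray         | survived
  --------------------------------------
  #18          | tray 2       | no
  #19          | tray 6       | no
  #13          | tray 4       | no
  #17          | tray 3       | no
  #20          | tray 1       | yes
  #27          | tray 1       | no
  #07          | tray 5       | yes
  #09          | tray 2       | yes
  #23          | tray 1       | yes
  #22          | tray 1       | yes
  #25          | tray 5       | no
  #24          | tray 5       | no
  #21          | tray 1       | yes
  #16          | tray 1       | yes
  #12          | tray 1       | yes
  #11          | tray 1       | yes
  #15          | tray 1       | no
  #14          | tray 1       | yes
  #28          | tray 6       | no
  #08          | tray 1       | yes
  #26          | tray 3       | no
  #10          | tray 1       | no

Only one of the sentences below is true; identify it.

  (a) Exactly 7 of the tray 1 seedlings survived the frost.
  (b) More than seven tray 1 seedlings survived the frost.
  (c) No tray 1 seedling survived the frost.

(b)

|A| = 12, |A ∩ B| = 9, |A ∖ B| = 3.
(a) requires |A ∩ B| = 7: false.
(b) requires |A ∩ B| > 7: true.
(c) requires A ∩ B = ∅ (|A ∩ B| = 0): false.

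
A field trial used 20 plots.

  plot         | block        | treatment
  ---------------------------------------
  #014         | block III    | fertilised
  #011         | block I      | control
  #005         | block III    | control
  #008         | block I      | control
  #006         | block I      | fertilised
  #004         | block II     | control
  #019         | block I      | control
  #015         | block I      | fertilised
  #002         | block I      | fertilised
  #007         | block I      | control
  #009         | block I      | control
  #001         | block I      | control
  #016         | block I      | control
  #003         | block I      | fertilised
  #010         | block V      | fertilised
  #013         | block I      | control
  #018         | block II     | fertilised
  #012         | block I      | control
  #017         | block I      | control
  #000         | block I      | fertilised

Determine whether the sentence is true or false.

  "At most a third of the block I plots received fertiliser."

'At most a third of the block I plots received fertiliser' holds iff |A ∩ B| / |A| ≤ 1/3.
|A| = 15, |A ∩ B| = 5, |A ∖ B| = 10.
|A ∩ B|/|A| = 5/15, so the statement is true.

True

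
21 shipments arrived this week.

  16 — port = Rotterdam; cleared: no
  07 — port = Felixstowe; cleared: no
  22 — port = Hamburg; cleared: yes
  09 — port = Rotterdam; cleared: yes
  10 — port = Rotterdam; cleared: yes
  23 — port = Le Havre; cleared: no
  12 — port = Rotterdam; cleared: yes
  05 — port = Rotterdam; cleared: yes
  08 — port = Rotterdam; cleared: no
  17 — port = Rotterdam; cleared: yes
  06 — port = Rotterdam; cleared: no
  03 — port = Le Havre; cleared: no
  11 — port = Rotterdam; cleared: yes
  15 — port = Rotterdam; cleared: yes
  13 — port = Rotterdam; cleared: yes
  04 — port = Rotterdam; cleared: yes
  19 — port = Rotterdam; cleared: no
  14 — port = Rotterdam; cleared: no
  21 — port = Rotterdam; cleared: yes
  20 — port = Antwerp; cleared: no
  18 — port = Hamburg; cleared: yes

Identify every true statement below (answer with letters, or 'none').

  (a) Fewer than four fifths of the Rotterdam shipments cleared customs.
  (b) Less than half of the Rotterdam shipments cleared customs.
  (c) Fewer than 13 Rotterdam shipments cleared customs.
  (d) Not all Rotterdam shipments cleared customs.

(a), (c), (d)

|A| = 15, |A ∩ B| = 10, |A ∖ B| = 5.
(a) |A ∩ B| / |A| < 4/5: holds.
(b) |A ∩ B| < |A ∖ B|: fails.
(c) |A ∩ B| < 13: holds.
(d) A ⊄ B (|A ∖ B| ≥ 1): holds.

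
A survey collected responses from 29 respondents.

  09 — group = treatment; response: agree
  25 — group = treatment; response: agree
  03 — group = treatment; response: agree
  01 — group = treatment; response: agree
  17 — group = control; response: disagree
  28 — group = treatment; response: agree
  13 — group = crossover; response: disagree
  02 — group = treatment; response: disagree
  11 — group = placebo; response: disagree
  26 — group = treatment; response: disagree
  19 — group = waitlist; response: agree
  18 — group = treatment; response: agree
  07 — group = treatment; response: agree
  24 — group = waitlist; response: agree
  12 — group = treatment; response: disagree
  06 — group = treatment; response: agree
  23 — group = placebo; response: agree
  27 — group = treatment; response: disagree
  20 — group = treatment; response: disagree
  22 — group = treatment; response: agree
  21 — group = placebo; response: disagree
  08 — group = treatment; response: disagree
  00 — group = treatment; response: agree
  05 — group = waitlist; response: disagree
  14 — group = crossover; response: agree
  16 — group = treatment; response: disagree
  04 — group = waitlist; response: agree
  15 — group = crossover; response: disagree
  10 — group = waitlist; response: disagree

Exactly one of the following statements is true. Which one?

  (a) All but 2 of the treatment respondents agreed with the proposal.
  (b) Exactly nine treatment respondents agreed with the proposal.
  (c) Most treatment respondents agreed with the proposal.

|A| = 17, |A ∩ B| = 10, |A ∖ B| = 7.
(a) requires |A ∖ B| = 2: false.
(b) requires |A ∩ B| = 9: false.
(c) requires |A ∩ B| > |A ∖ B|: true.

(c)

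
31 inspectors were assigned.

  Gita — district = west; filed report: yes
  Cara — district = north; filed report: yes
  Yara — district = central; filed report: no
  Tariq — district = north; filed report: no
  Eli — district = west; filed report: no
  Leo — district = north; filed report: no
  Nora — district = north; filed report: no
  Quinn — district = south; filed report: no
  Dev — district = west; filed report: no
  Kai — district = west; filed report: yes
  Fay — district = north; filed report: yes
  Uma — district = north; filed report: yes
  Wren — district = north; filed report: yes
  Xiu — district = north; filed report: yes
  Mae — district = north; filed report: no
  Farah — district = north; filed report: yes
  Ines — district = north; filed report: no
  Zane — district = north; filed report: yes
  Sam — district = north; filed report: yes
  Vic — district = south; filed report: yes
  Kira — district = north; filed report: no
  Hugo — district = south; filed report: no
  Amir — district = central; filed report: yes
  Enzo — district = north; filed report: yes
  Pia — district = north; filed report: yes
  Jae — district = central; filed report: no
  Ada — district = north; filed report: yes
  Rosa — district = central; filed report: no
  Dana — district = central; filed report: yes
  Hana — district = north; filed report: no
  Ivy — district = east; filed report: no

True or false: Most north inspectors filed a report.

'Most north inspectors filed a report' holds iff |A ∩ B| > |A ∖ B|.
|A| = 18, |A ∩ B| = 11, |A ∖ B| = 7.
11 > 7, so the statement is true.

True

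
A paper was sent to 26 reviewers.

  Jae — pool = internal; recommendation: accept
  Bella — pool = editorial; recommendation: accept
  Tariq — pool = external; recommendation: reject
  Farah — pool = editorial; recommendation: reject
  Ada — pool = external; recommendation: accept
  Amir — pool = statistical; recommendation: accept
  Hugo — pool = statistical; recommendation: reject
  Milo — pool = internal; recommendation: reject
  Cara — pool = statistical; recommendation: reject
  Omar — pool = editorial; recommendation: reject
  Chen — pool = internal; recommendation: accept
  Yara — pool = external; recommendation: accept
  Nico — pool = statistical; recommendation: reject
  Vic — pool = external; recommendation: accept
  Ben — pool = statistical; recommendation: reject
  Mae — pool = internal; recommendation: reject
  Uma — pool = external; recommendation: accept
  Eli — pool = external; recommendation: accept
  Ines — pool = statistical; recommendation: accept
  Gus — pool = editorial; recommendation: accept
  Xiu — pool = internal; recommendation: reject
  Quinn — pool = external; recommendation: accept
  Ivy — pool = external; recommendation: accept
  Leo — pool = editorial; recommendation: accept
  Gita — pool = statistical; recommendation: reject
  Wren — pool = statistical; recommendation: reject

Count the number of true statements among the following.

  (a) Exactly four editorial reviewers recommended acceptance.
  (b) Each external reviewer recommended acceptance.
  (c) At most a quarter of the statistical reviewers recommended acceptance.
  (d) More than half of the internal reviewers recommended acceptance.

1

(a) editorial: |A| = 5, |A ∩ B| = 3; needs |A ∩ B| = 4 — false.
(b) external: |A| = 8, |A ∩ B| = 7; needs A ⊆ B, i.e. every element of A is in B (|A ∖ B| = 0) — false.
(c) statistical: |A| = 8, |A ∩ B| = 2; needs |A ∩ B| / |A| ≤ 1/4 — true.
(d) internal: |A| = 5, |A ∩ B| = 2; needs |A ∩ B| > |A ∖ B| — false.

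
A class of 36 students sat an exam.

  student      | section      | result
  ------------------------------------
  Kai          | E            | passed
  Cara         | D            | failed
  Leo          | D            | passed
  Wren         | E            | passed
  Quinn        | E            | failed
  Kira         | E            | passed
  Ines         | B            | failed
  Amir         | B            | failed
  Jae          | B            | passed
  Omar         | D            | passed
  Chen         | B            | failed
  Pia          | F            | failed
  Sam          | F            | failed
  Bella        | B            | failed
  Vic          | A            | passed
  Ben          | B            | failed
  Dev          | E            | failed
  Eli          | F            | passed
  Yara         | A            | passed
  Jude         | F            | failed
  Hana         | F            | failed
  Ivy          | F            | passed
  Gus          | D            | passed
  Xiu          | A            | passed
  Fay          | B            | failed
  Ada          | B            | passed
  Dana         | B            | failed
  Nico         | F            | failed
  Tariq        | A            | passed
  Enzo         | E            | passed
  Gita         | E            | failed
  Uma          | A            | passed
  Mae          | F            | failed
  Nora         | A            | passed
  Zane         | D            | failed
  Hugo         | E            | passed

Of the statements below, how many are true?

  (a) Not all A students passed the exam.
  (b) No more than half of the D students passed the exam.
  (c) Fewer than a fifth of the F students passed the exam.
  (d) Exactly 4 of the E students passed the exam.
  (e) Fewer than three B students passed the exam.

(a) A: |A| = 6, |A ∩ B| = 6; needs A ⊄ B (|A ∖ B| ≥ 1) — false.
(b) D: |A| = 5, |A ∩ B| = 3; needs |A ∩ B| ≤ |A ∖ B| — false.
(c) F: |A| = 8, |A ∩ B| = 2; needs |A ∩ B| / |A| < 1/5 — false.
(d) E: |A| = 8, |A ∩ B| = 5; needs |A ∩ B| = 4 — false.
(e) B: |A| = 9, |A ∩ B| = 2; needs |A ∩ B| < 3 — true.

1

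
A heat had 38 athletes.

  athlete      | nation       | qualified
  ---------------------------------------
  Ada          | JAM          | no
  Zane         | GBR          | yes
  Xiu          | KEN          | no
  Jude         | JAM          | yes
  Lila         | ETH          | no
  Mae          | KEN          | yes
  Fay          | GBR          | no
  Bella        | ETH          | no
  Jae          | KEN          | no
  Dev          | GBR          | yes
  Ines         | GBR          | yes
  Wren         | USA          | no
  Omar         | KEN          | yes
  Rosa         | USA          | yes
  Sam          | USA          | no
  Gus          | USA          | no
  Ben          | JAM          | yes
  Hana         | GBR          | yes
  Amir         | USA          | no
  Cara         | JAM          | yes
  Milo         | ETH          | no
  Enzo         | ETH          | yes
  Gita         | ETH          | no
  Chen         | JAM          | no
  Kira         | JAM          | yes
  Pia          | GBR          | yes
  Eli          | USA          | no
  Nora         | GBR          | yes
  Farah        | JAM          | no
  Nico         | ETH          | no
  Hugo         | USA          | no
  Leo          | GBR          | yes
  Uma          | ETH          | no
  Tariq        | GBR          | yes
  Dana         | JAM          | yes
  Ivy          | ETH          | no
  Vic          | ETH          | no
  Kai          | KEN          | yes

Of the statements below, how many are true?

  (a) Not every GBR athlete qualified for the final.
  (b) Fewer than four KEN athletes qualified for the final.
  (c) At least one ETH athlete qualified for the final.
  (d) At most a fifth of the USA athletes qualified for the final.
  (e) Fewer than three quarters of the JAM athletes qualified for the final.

(a) GBR: |A| = 9, |A ∩ B| = 8; needs A ⊄ B (|A ∖ B| ≥ 1) — true.
(b) KEN: |A| = 5, |A ∩ B| = 3; needs |A ∩ B| < 4 — true.
(c) ETH: |A| = 9, |A ∩ B| = 1; needs A ∩ B ≠ ∅ (|A ∩ B| ≥ 1) — true.
(d) USA: |A| = 7, |A ∩ B| = 1; needs |A ∩ B| / |A| ≤ 1/5 — true.
(e) JAM: |A| = 8, |A ∩ B| = 5; needs |A ∩ B| / |A| < 3/4 — true.

5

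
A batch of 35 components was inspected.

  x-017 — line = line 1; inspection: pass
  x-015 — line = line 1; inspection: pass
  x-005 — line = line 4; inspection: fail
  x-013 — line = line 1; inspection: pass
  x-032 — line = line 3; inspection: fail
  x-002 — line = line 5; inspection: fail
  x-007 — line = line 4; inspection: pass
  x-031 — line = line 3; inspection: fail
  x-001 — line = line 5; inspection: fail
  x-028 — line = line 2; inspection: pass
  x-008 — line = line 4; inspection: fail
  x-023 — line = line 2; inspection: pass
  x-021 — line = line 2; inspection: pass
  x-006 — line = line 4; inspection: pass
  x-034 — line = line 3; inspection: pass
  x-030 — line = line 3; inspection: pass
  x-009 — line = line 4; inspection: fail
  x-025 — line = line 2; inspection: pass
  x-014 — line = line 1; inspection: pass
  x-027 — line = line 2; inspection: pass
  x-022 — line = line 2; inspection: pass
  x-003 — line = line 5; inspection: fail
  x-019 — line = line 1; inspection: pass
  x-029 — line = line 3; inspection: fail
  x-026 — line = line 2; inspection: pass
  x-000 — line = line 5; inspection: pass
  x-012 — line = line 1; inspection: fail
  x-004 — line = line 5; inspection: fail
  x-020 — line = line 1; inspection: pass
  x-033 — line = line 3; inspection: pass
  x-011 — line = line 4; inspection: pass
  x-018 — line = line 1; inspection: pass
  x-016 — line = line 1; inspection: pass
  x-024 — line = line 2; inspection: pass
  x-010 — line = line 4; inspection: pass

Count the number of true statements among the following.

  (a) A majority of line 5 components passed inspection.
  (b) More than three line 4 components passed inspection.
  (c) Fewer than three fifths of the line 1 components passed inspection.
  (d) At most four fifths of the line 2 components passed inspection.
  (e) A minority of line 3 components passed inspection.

1

(a) line 5: |A| = 5, |A ∩ B| = 1; needs |A ∩ B| > |A ∖ B| — false.
(b) line 4: |A| = 7, |A ∩ B| = 4; needs |A ∩ B| > 3 — true.
(c) line 1: |A| = 9, |A ∩ B| = 8; needs |A ∩ B| / |A| < 3/5 — false.
(d) line 2: |A| = 8, |A ∩ B| = 8; needs |A ∩ B| / |A| ≤ 4/5 — false.
(e) line 3: |A| = 6, |A ∩ B| = 3; needs |A ∩ B| < |A ∖ B| — false.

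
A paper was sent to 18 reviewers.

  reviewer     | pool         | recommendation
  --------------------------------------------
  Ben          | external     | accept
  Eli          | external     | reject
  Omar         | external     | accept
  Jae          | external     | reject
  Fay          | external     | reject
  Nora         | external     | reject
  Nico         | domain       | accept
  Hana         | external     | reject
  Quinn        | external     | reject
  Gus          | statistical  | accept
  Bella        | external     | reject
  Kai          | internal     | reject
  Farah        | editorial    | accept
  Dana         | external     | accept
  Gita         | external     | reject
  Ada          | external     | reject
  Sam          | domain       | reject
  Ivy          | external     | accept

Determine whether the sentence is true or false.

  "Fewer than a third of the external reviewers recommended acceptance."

Truth condition: |A ∩ B| / |A| < 1/3.
A (the restrictor) = {Ben, Eli, Omar, Jae, Fay, Nora, Hana, Quinn, Bella, Dana, Gita, Ada, Ivy}, |A| = 13.
A ∩ B = {Ben, Omar, Dana, Ivy}, so |A ∩ B| = 4.
A ∖ B = {Eli, Jae, Fay, Nora, Hana, Quinn, Bella, Gita, Ada}, so |A ∖ B| = 9.
|A ∩ B|/|A| = 4/13, so the statement is true.

True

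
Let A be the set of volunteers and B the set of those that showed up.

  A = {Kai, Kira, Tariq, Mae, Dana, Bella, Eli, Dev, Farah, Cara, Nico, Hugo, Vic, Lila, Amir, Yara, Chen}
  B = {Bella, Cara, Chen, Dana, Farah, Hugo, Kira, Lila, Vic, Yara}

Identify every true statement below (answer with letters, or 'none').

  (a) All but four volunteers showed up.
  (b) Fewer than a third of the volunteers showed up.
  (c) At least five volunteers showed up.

(c)

|A| = 17, |A ∩ B| = 10, |A ∖ B| = 7.
(a) |A ∖ B| = 4: fails.
(b) |A ∩ B| / |A| < 1/3: fails.
(c) |A ∩ B| ≥ 5: holds.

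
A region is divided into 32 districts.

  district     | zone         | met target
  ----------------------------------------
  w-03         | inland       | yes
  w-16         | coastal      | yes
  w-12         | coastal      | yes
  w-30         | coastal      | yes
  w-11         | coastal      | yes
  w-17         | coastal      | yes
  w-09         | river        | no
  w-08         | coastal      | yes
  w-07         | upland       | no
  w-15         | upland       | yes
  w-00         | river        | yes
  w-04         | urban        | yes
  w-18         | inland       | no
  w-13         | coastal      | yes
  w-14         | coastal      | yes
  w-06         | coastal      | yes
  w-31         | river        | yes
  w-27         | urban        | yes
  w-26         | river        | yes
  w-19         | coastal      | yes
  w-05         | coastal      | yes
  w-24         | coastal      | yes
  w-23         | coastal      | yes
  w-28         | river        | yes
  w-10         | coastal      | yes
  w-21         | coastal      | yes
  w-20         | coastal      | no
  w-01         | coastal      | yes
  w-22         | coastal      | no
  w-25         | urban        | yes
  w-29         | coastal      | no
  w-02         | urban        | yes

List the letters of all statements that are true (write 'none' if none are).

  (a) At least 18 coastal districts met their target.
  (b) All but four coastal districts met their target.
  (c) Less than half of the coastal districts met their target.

none

|A| = 19, |A ∩ B| = 16, |A ∖ B| = 3.
(a) |A ∩ B| ≥ 18: fails.
(b) |A ∖ B| = 4: fails.
(c) |A ∩ B| < |A ∖ B|: fails.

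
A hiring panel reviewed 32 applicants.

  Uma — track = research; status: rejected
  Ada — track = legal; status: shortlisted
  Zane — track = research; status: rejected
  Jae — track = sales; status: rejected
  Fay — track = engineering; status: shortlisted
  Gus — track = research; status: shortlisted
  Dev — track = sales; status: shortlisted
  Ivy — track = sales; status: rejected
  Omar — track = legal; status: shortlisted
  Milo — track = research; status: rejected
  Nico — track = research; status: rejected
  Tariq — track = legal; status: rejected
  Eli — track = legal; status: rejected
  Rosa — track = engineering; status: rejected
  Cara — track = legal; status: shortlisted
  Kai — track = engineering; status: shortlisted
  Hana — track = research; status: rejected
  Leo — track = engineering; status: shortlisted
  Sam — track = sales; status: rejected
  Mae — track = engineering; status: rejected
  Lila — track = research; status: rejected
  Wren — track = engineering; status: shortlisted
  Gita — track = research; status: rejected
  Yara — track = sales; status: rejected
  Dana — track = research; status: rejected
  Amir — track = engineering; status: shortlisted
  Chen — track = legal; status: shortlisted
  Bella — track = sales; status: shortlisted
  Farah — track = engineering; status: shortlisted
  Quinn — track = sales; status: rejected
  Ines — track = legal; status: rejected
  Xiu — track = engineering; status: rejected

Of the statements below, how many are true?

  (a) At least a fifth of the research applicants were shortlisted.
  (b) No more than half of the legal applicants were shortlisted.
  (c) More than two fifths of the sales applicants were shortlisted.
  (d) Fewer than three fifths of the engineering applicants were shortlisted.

0

(a) research: |A| = 9, |A ∩ B| = 1; needs |A ∩ B| / |A| ≥ 1/5 — false.
(b) legal: |A| = 7, |A ∩ B| = 4; needs |A ∩ B| ≤ |A ∖ B| — false.
(c) sales: |A| = 7, |A ∩ B| = 2; needs |A ∩ B| / |A| > 2/5 — false.
(d) engineering: |A| = 9, |A ∩ B| = 6; needs |A ∩ B| / |A| < 3/5 — false.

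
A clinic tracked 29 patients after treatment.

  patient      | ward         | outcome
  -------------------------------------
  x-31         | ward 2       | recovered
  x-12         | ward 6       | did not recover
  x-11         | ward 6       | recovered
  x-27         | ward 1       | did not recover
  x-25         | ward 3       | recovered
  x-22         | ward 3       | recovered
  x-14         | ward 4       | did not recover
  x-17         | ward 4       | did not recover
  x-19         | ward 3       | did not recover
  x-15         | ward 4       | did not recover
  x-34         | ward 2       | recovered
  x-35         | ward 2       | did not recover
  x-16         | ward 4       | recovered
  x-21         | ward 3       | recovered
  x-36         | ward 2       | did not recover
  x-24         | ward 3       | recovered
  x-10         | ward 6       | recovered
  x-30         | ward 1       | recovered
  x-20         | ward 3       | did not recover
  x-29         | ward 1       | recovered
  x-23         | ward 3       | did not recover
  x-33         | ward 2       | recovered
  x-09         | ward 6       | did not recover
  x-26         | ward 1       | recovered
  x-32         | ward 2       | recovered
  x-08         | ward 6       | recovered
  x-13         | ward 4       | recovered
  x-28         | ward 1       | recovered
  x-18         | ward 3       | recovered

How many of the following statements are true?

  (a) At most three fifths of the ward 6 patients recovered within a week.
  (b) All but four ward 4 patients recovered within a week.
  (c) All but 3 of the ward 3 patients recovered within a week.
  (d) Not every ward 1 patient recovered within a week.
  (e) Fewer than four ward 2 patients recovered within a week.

3

(a) ward 6: |A| = 5, |A ∩ B| = 3; needs |A ∩ B| / |A| ≤ 3/5 — true.
(b) ward 4: |A| = 5, |A ∩ B| = 2; needs |A ∖ B| = 4 — false.
(c) ward 3: |A| = 8, |A ∩ B| = 5; needs |A ∖ B| = 3 — true.
(d) ward 1: |A| = 5, |A ∩ B| = 4; needs A ⊄ B (|A ∖ B| ≥ 1) — true.
(e) ward 2: |A| = 6, |A ∩ B| = 4; needs |A ∩ B| < 4 — false.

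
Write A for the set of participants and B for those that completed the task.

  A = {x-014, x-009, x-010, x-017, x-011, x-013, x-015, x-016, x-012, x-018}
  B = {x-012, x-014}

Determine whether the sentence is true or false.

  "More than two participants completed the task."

The determiner here denotes the relation: |A ∩ B| > 2.
A (the restrictor) = {x-014, x-009, x-010, x-017, x-011, x-013, x-015, x-016, x-012, x-018}, |A| = 10.
A ∩ B = {x-014, x-012}, so |A ∩ B| = 2.
|A ∩ B| = 2, so the statement is false.

False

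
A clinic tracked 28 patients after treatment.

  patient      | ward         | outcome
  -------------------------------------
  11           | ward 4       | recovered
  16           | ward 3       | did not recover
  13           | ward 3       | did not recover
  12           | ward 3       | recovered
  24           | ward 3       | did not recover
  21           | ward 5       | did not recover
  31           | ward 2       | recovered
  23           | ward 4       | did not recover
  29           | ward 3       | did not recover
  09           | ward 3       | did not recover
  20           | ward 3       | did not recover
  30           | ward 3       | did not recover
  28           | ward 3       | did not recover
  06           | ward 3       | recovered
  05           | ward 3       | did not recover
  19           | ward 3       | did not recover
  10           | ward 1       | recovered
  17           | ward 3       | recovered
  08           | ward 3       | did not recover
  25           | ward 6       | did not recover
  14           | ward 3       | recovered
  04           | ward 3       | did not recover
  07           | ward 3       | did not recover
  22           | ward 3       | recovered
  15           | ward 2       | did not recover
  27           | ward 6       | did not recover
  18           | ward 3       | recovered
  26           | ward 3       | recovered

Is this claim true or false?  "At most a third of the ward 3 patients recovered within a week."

Truth condition: |A ∩ B| / |A| ≤ 1/3.
|A| = 20, |A ∩ B| = 7, |A ∖ B| = 13.
|A ∩ B|/|A| = 7/20, so the statement is false.

False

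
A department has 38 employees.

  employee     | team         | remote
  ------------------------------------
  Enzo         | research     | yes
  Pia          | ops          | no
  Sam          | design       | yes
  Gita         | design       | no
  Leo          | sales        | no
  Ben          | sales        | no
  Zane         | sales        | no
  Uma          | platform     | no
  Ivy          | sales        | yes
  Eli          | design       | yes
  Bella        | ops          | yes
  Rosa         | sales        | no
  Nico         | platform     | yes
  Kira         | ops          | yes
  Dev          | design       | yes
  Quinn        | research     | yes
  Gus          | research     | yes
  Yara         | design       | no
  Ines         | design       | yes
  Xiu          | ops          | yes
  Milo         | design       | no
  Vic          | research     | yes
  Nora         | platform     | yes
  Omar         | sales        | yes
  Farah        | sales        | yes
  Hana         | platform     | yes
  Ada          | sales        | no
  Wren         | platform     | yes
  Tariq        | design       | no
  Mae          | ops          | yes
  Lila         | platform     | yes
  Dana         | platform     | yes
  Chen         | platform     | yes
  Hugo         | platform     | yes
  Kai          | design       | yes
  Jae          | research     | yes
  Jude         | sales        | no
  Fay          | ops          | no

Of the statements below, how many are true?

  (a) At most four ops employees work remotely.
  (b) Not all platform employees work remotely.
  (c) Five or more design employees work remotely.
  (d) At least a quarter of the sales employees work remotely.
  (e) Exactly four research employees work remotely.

4

(a) ops: |A| = 6, |A ∩ B| = 4; needs |A ∩ B| ≤ 4 — true.
(b) platform: |A| = 9, |A ∩ B| = 8; needs A ⊄ B (|A ∖ B| ≥ 1) — true.
(c) design: |A| = 9, |A ∩ B| = 5; needs |A ∩ B| ≥ 5 — true.
(d) sales: |A| = 9, |A ∩ B| = 3; needs |A ∩ B| / |A| ≥ 1/4 — true.
(e) research: |A| = 5, |A ∩ B| = 5; needs |A ∩ B| = 4 — false.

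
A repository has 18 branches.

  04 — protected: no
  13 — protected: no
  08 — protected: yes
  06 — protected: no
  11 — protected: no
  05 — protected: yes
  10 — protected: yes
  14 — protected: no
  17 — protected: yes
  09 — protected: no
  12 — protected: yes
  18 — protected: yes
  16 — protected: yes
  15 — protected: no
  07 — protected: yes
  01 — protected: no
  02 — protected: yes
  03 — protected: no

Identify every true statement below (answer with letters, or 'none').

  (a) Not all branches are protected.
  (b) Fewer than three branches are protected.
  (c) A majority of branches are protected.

|A| = 18, |A ∩ B| = 9, |A ∖ B| = 9.
(a) A ⊄ B (|A ∖ B| ≥ 1): holds.
(b) |A ∩ B| < 3: fails.
(c) |A ∩ B| > |A ∖ B|: fails.

(a)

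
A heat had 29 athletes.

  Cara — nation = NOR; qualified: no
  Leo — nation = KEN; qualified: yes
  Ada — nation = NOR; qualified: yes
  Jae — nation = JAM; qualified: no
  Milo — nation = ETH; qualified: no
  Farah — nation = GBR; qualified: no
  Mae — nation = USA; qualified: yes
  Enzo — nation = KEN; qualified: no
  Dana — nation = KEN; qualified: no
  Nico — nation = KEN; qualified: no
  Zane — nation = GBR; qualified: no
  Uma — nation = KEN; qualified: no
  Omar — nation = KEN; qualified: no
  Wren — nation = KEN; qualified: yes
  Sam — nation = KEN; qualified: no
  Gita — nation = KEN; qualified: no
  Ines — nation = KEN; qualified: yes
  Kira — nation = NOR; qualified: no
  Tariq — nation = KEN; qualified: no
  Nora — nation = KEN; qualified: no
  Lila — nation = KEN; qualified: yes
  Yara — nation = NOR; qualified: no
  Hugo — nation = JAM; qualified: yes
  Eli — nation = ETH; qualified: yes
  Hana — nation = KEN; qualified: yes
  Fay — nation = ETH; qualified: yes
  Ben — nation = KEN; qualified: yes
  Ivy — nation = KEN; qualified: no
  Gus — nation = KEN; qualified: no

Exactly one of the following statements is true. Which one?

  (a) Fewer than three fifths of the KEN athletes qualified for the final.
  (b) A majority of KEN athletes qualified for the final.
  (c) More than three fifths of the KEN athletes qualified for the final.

|A| = 17, |A ∩ B| = 6, |A ∖ B| = 11.
(a) requires |A ∩ B| / |A| < 3/5: true.
(b) requires |A ∩ B| > |A ∖ B|: false.
(c) requires |A ∩ B| / |A| > 3/5: false.

(a)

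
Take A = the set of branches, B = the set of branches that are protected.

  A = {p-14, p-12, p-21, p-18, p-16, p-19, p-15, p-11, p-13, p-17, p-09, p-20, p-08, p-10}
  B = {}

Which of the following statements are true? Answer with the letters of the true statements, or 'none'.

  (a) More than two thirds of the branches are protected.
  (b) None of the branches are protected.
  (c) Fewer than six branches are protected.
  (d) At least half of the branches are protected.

(b), (c)

|A| = 14, |A ∩ B| = 0, |A ∖ B| = 14.
(a) |A ∩ B| / |A| > 2/3: fails.
(b) A ∩ B = ∅ (|A ∩ B| = 0): holds.
(c) |A ∩ B| < 6: holds.
(d) |A ∩ B| ≥ |A ∖ B|: fails.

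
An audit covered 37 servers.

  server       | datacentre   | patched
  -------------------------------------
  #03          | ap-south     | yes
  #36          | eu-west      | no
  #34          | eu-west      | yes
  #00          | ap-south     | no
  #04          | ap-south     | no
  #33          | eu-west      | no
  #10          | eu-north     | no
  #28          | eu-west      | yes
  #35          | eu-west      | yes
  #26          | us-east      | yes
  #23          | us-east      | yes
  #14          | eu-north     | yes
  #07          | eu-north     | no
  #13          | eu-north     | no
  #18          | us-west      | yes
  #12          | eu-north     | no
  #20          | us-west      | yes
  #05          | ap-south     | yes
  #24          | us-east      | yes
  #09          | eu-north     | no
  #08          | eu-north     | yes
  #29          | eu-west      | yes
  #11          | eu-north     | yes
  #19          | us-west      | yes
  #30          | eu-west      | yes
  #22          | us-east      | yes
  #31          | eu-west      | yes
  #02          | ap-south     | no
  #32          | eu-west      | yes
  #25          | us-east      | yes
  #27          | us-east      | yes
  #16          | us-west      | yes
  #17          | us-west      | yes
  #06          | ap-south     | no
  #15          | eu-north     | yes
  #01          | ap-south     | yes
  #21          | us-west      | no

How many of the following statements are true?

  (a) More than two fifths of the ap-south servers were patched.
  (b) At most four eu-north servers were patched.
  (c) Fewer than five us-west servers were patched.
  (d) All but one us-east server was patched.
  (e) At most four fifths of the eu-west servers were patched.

3

(a) ap-south: |A| = 7, |A ∩ B| = 3; needs |A ∩ B| / |A| > 2/5 — true.
(b) eu-north: |A| = 9, |A ∩ B| = 4; needs |A ∩ B| ≤ 4 — true.
(c) us-west: |A| = 6, |A ∩ B| = 5; needs |A ∩ B| < 5 — false.
(d) us-east: |A| = 6, |A ∩ B| = 6; needs |A ∖ B| = 1 — false.
(e) eu-west: |A| = 9, |A ∩ B| = 7; needs |A ∩ B| / |A| ≤ 4/5 — true.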